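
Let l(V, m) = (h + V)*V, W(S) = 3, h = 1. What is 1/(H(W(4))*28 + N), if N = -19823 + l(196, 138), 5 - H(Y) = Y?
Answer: 1/18845 ≈ 5.3064e-5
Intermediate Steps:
H(Y) = 5 - Y
l(V, m) = V*(1 + V) (l(V, m) = (1 + V)*V = V*(1 + V))
N = 18789 (N = -19823 + 196*(1 + 196) = -19823 + 196*197 = -19823 + 38612 = 18789)
1/(H(W(4))*28 + N) = 1/((5 - 1*3)*28 + 18789) = 1/((5 - 3)*28 + 18789) = 1/(2*28 + 18789) = 1/(56 + 18789) = 1/18845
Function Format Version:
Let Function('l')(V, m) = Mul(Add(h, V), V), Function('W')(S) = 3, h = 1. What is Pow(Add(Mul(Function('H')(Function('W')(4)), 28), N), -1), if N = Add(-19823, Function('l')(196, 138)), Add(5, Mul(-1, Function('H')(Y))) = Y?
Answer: Rational(1, 18845) ≈ 5.3064e-5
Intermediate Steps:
Function('H')(Y) = Add(5, Mul(-1, Y))
Function('l')(V, m) = Mul(V, Add(1, V)) (Function('l')(V, m) = Mul(Add(1, V), V) = Mul(V, Add(1, V)))
N = 18789 (N = Add(-19823, Mul(196, Add(1, 196))) = Add(-19823, Mul(196, 197)) = Add(-19823, 38612) = 18789)
Pow(Add(Mul(Function('H')(Function('W')(4)), 28), N), -1) = Pow(Add(Mul(Add(5, Mul(-1, 3)), 28), 18789), -1) = Pow(Add(Mul(Add(5, -3), 28), 18789), -1) = Pow(Add(Mul(2, 28), 18789), -1) = Pow(Add(56, 18789), -1) = Pow(18845, -1) = Rational(1, 18845)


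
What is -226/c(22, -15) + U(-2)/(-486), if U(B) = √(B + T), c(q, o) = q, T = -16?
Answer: -113/11 - I*√2/162 ≈ -10.273 - 0.0087297*I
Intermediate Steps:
U(B) = √(-16 + B) (U(B) = √(B - 16) = √(-16 + B))
-226/c(22, -15) + U(-2)/(-486) = -226/22 + √(-16 - 2)/(-486) = -226*1/22 + √(-18)*(-1/486) = -113/11 + (3*I*√2)*(-1/486) = -113/11 - I*√2/162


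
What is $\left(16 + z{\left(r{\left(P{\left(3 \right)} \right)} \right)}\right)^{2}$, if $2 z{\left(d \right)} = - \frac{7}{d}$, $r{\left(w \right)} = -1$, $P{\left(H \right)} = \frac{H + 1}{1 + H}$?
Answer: $\frac{1521}{4} \approx 380.25$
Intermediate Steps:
$P{\left(H \right)} = 1$ ($P{\left(H \right)} = \frac{1 + H}{1 + H} = 1$)
$z{\left(d \right)} = - \frac{7}{2 d}$ ($z{\left(d \right)} = \frac{\left(-7\right) \frac{1}{d}}{2} = - \frac{7}{2 d}$)
$\left(16 + z{\left(r{\left(P{\left(3 \right)} \right)} \right)}\right)^{2} = \left(16 - \frac{7}{2 \left(-1\right)}\right)^{2} = \left(16 - - \frac{7}{2}\right)^{2} = \left(16 + \frac{7}{2}\right)^{2} = \left(\frac{39}{2}\right)^{2} = \frac{1521}{4}$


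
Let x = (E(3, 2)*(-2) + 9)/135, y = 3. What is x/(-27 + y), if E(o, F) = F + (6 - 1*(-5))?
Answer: 17/3240 ≈ 0.0052469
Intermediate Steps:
E(o, F) = 11 + F (E(o, F) = F + (6 + 5) = F + 11 = 11 + F)
x = -17/135 (x = ((11 + 2)*(-2) + 9)/135 = (13*(-2) + 9)*(1/135) = (-26 + 9)*(1/135) = -17*1/135 = -17/135 ≈ -0.12593)
x/(-27 + y) = -17/135/(-27 + 3) = -17/135/(-24) = -1/24*(-17/135) = 17/3240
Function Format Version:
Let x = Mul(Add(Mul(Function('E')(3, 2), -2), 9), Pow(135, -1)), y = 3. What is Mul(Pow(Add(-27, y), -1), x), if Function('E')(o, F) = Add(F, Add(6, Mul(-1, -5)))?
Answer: Rational(17, 3240) ≈ 0.0052469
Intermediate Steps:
Function('E')(o, F) = Add(11, F) (Function('E')(o, F) = Add(F, Add(6, 5)) = Add(F, 11) = Add(11, F))
x = Rational(-17, 135) (x = Mul(Add(Mul(Add(11, 2), -2), 9), Pow(135, -1)) = Mul(Add(Mul(13, -2), 9), Rational(1, 135)) = Mul(Add(-26, 9), Rational(1, 135)) = Mul(-17, Rational(1, 135)) = Rational(-17, 135) ≈ -0.12593)
Mul(Pow(Add(-27, y), -1), x) = Mul(Pow(Add(-27, 3), -1), Rational(-17, 135)) = Mul(Pow(-24, -1), Rational(-17, 135)) = Mul(Rational(-1, 24), Rational(-17, 135)) = Rational(17, 3240)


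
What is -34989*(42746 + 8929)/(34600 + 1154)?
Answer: -602685525/11918 ≈ -50569.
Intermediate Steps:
-34989*(42746 + 8929)/(34600 + 1154) = -34989/(35754/51675) = -34989/(35754*(1/51675)) = -34989/11918/17225 = -34989*17225/11918 = -602685525/11918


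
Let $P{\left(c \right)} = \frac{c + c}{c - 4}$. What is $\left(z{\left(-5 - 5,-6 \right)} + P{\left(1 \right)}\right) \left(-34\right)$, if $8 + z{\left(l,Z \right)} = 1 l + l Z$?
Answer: $- \frac{4216}{3} \approx -1405.3$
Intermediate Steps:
$z{\left(l,Z \right)} = -8 + l + Z l$ ($z{\left(l,Z \right)} = -8 + \left(1 l + l Z\right) = -8 + \left(l + Z l\right) = -8 + l + Z l$)
$P{\left(c \right)} = \frac{2 c}{-4 + c}$
$\left(z{\left(-5 - 5,-6 \right)} + P{\left(1 \right)}\right) \left(-34\right) = \left(\left(-8 - 10 - 6 \left(-5 - 5\right)\right) + 2 \cdot 1 \frac{1}{-4 + 1}\right) \left(-34\right) = \left(\left(-8 - 10 - 6 \left(-5 - 5\right)\right) + 2 \cdot 1 \frac{1}{-3}\right) \left(-34\right) = \left(\left(-8 - 10 - -60\right) + 2 \cdot 1 \left(- \frac{1}{3}\right)\right) \left(-34\right) = \left(\left(-8 - 10 + 60\right) - \frac{2}{3}\right) \left(-34\right) = \left(42 - \frac{2}{3}\right) \left(-34\right) = \frac{124}{3} \left(-34\right) = - \frac{4216}{3}$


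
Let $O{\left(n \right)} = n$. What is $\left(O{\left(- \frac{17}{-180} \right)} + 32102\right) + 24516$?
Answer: $\frac{10191257}{180} \approx 56618.0$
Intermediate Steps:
$\left(O{\left(- \frac{17}{-180} \right)} + 32102\right) + 24516 = \left(- \frac{17}{-180} + 32102\right) + 24516 = \left(\left(-17\right) \left(- \frac{1}{180}\right) + 32102\right) + 24516 = \left(\frac{17}{180} + 32102\right) + 24516 = \frac{5778377}{180} + 24516 = \frac{10191257}{180}$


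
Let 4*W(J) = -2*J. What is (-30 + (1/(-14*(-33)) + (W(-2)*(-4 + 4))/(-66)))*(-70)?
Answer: 69295/33 ≈ 2099.8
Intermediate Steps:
W(J) = -J/2 (W(J) = (-2*J)/4 = -J/2)
(-30 + (1/(-14*(-33)) + (W(-2)*(-4 + 4))/(-66)))*(-70) = (-30 + (1/(-14*(-33)) + ((-½*(-2))*(-4 + 4))/(-66)))*(-70) = (-30 + (-1/14*(-1/33) + (1*0)*(-1/66)))*(-70) = (-30 + (1/462 + 0*(-1/66)))*(-70) = (-30 + (1/462 + 0))*(-70) = (-30 + 1/462)*(-70) = -13859/462*(-70) = 69295/33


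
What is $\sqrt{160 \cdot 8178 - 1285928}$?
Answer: $2 \sqrt{5638} \approx 150.17$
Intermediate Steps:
$\sqrt{160 \cdot 8178 - 1285928} = \sqrt{1308480 - 1285928} = \sqrt{22552} = 2 \sqrt{5638}$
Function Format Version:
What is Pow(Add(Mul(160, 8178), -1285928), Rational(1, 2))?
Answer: Mul(2, Pow(5638, Rational(1, 2))) ≈ 150.17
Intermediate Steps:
Pow(Add(Mul(160, 8178), -1285928), Rational(1, 2)) = Pow(Add(1308480, -1285928), Rational(1, 2)) = Pow(22552, Rational(1, 2)) = Mul(2, Pow(5638, Rational(1, 2)))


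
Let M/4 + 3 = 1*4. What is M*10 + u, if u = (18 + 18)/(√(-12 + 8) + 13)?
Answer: 7388/173 - 72*I/173 ≈ 42.705 - 0.41618*I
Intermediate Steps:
M = 4 (M = -12 + 4*(1*4) = -12 + 4*4 = -12 + 16 = 4)
u = 36*(13 - 2*I)/173 (u = 36/(√(-4) + 13) = 36/(2*I + 13) = 36/(13 + 2*I) = 36*((13 - 2*I)/173) = 36*(13 - 2*I)/173 ≈ 2.7052 - 0.41618*I)
M*10 + u = 4*10 + (468/173 - 72*I/173) = 40 + (468/173 - 72*I/173) = 7388/173 - 72*I/173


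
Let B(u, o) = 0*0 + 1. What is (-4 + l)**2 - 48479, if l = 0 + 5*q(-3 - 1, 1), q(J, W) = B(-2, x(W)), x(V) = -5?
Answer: -48478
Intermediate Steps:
B(u, o) = 1 (B(u, o) = 0 + 1 = 1)
q(J, W) = 1
l = 5 (l = 0 + 5*1 = 0 + 5 = 5)
(-4 + l)**2 - 48479 = (-4 + 5)**2 - 48479 = 1**2 - 48479 = 1 - 48479 = -48478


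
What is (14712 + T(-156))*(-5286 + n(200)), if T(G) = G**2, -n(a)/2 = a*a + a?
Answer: -3345866928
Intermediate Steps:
n(a) = -2*a - 2*a**2 (n(a) = -2*(a*a + a) = -2*(a**2 + a) = -2*(a + a**2) = -2*a - 2*a**2)
(14712 + T(-156))*(-5286 + n(200)) = (14712 + (-156)**2)*(-5286 - 2*200*(1 + 200)) = (14712 + 24336)*(-5286 - 2*200*201) = 39048*(-5286 - 80400) = 39048*(-85686) = -3345866928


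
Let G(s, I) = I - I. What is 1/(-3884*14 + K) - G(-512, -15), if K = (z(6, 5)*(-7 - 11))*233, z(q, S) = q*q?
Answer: -1/205360 ≈ -4.8695e-6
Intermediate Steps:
z(q, S) = q**2
G(s, I) = 0
K = -150984 (K = (6**2*(-7 - 11))*233 = (36*(-18))*233 = -648*233 = -150984)
1/(-3884*14 + K) - G(-512, -15) = 1/(-3884*14 - 150984) - 1*0 = 1/(-54376 - 150984) + 0 = 1/(-205360) + 0 = -1/205360 + 0 = -1/205360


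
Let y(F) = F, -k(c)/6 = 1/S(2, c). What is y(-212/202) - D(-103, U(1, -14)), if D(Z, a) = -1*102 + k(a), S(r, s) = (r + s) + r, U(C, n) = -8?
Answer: 20089/202 ≈ 99.450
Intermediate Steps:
S(r, s) = s + 2*r
k(c) = -6/(4 + c) (k(c) = -6/(c + 2*2) = -6/(c + 4) = -6/(4 + c))
D(Z, a) = -102 - 6/(4 + a) (D(Z, a) = -1*102 - 6/(4 + a) = -102 - 6/(4 + a))
y(-212/202) - D(-103, U(1, -14)) = -212/202 - 6*(-69 - 17*(-8))/(4 - 8) = -212*1/202 - 6*(-69 + 136)/(-4) = -106/101 - 6*(-1)*67/4 = -106/101 - 1*(-201/2) = -106/101 + 201/2 = 20089/202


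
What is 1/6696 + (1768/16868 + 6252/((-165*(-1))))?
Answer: 59008986383/1553036760 ≈ 37.996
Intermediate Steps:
1/6696 + (1768/16868 + 6252/((-165*(-1)))) = 1/6696 + (1768*(1/16868) + 6252/165) = 1/6696 + (442/4217 + 6252*(1/165)) = 1/6696 + (442/4217 + 2084/55) = 1/6696 + 8812538/231935 = 59008986383/1553036760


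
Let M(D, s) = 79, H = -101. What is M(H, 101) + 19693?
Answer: 19772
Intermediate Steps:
M(H, 101) + 19693 = 79 + 19693 = 19772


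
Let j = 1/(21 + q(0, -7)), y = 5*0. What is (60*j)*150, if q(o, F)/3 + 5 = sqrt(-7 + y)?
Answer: 6000/11 - 3000*I*sqrt(7)/11 ≈ 545.45 - 721.57*I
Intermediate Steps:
y = 0
q(o, F) = -15 + 3*I*sqrt(7) (q(o, F) = -15 + 3*sqrt(-7 + 0) = -15 + 3*sqrt(-7) = -15 + 3*(I*sqrt(7)) = -15 + 3*I*sqrt(7))
j = 1/(6 + 3*I*sqrt(7)) (j = 1/(21 + (-15 + 3*I*sqrt(7))) = 1/(6 + 3*I*sqrt(7)) ≈ 0.060606 - 0.080174*I)
(60*j)*150 = (60*(2/33 - I*sqrt(7)/33))*150 = (40/11 - 20*I*sqrt(7)/11)*150 = 6000/11 - 3000*I*sqrt(7)/11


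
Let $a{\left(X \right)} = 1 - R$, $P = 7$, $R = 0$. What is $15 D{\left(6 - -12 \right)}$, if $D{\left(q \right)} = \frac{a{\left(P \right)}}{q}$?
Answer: $\frac{5}{6} \approx 0.83333$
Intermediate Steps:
$a{\left(X \right)} = 1$ ($a{\left(X \right)} = 1 - 0 = 1 + 0 = 1$)
$D{\left(q \right)} = \frac{1}{q}$ ($D{\left(q \right)} = 1 \frac{1}{q} = \frac{1}{q}$)
$15 D{\left(6 - -12 \right)} = \frac{15}{6 - -12} = \frac{15}{6 + 12} = \frac{15}{18} = 15 \cdot \frac{1}{18} = \frac{5}{6}$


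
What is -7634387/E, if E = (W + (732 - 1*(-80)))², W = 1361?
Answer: -7634387/4721929 ≈ -1.6168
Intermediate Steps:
E = 4721929 (E = (1361 + (732 - 1*(-80)))² = (1361 + (732 + 80))² = (1361 + 812)² = 2173² = 4721929)
-7634387/E = -7634387/4721929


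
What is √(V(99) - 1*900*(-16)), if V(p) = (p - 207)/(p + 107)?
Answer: 3*√16973782/103 ≈ 120.00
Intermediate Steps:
V(p) = (-207 + p)/(107 + p)
√(V(99) - 1*900*(-16)) = √((-207 + 99)/(107 + 99) - 1*900*(-16)) = √(-108/206 - 900*(-16)) = √((1/206)*(-108) + 14400) = √(-54/103 + 14400) = √(1483146/103) = 3*√16973782/103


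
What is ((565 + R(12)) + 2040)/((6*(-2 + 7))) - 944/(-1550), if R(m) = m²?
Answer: 428927/4650 ≈ 92.242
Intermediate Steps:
((565 + R(12)) + 2040)/((6*(-2 + 7))) - 944/(-1550) = ((565 + 12²) + 2040)/((6*(-2 + 7))) - 944/(-1550) = ((565 + 144) + 2040)/((6*5)) - 944*(-1/1550) = (709 + 2040)/30 + 472/775 = 2749*(1/30) + 472/775 = 2749/30 + 472/775 = 428927/4650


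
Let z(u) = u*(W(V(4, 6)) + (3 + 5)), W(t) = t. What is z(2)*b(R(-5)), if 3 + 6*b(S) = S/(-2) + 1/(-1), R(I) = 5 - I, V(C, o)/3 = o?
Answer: -78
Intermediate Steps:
V(C, o) = 3*o
b(S) = -2/3 - S/12 (b(S) = -1/2 + (S/(-2) + 1/(-1))/6 = -1/2 + (S*(-1/2) + 1*(-1))/6 = -1/2 + (-S/2 - 1)/6 = -1/2 + (-1 - S/2)/6 = -1/2 + (-1/6 - S/12) = -2/3 - S/12)
z(u) = 26*u (z(u) = u*(3*6 + (3 + 5)) = u*(18 + 8) = u*26 = 26*u)
z(2)*b(R(-5)) = (26*2)*(-2/3 - (5 - 1*(-5))/12) = 52*(-2/3 - (5 + 5)/12) = 52*(-2/3 - 1/12*10) = 52*(-2/3 - 5/6) = 52*(-3/2) = -78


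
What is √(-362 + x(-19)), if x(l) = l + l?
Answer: 20*I ≈ 20.0*I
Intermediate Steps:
x(l) = 2*l
√(-362 + x(-19)) = √(-362 + 2*(-19)) = √(-362 - 38) = √(-400) = 20*I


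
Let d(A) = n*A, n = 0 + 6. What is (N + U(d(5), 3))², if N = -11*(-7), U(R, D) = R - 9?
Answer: 9604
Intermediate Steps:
n = 6
d(A) = 6*A
U(R, D) = -9 + R
N = 77
(N + U(d(5), 3))² = (77 + (-9 + 6*5))² = (77 + (-9 + 30))² = (77 + 21)² = 98² = 9604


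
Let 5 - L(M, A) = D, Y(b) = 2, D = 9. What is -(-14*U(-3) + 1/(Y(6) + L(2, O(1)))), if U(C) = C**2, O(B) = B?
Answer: 253/2 ≈ 126.50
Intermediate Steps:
L(M, A) = -4 (L(M, A) = 5 - 1*9 = 5 - 9 = -4)
-(-14*U(-3) + 1/(Y(6) + L(2, O(1)))) = -(-14*(-3)**2 + 1/(2 - 4)) = -(-14*9 + 1/(-2)) = -(-126 - 1/2) = -1*(-253/2) = 253/2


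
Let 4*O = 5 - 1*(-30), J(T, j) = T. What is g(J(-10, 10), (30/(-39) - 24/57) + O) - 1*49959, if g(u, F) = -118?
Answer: -50077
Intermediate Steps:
O = 35/4 (O = (5 - 1*(-30))/4 = (5 + 30)/4 = (1/4)*35 = 35/4 ≈ 8.7500)
g(J(-10, 10), (30/(-39) - 24/57) + O) - 1*49959 = -118 - 1*49959 = -118 - 49959 = -50077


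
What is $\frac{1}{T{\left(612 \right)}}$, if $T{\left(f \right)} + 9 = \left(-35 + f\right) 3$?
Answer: $\frac{1}{1722} \approx 0.00058072$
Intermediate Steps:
$T{\left(f \right)} = -114 + 3 f$ ($T{\left(f \right)} = -9 + \left(-35 + f\right) 3 = -9 + \left(-105 + 3 f\right) = -114 + 3 f$)
$\frac{1}{T{\left(612 \right)}} = \frac{1}{-114 + 3 \cdot 612} = \frac{1}{-114 + 1836} = \frac{1}{1722}$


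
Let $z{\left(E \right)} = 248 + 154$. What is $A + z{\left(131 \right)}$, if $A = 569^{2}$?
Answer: $324163$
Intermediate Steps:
$z{\left(E \right)} = 402$
$A = 323761$
$A + z{\left(131 \right)} = 323761 + 402 = 324163$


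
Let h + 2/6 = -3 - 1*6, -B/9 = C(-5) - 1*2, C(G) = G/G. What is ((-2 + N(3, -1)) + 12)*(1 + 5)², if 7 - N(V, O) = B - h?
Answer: -48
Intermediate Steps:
C(G) = 1
B = 9 (B = -9*(1 - 1*2) = -9*(1 - 2) = -9*(-1) = 9)
h = -28/3 (h = -⅓ + (-3 - 1*6) = -⅓ + (-3 - 6) = -⅓ - 9 = -28/3 ≈ -9.3333)
N(V, O) = -34/3 (N(V, O) = 7 - (9 - 1*(-28/3)) = 7 - (9 + 28/3) = 7 - 1*55/3 = 7 - 55/3 = -34/3)
((-2 + N(3, -1)) + 12)*(1 + 5)² = ((-2 - 34/3) + 12)*(1 + 5)² = (-40/3 + 12)*6² = -4/3*36 = -48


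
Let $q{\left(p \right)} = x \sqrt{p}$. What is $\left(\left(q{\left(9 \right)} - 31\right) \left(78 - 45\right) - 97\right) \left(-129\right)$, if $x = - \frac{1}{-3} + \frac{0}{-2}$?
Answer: $140223$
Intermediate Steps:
$x = \frac{1}{3}$ ($x = \left(-1\right) \left(- \frac{1}{3}\right) + 0 \left(- \frac{1}{2}\right) = \frac{1}{3} + 0 = \frac{1}{3} \approx 0.33333$)
$q{\left(p \right)} = \frac{\sqrt{p}}{3}$
$\left(\left(q{\left(9 \right)} - 31\right) \left(78 - 45\right) - 97\right) \left(-129\right) = \left(\left(\frac{\sqrt{9}}{3} - 31\right) \left(78 - 45\right) - 97\right) \left(-129\right) = \left(\left(\frac{1}{3} \cdot 3 - 31\right) 33 - 97\right) \left(-129\right) = \left(\left(1 - 31\right) 33 - 97\right) \left(-129\right) = \left(\left(-30\right) 33 - 97\right) \left(-129\right) = \left(-990 - 97\right) \left(-129\right) = \left(-1087\right) \left(-129\right) = 140223$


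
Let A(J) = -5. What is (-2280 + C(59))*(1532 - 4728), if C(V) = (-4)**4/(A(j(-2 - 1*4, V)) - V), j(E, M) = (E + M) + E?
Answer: 7299664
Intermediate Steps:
j(E, M) = M + 2*E
C(V) = 256/(-5 - V) (C(V) = (-4)**4/(-5 - V) = 256/(-5 - V))
(-2280 + C(59))*(1532 - 4728) = (-2280 - 256/(5 + 59))*(1532 - 4728) = (-2280 - 256/64)*(-3196) = (-2280 - 256*1/64)*(-3196) = (-2280 - 4)*(-3196) = -2284*(-3196) = 7299664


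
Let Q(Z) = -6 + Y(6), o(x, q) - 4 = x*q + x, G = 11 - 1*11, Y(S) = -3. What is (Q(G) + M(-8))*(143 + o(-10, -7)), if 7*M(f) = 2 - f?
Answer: -10971/7 ≈ -1567.3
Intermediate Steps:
G = 0 (G = 11 - 11 = 0)
M(f) = 2/7 - f/7 (M(f) = (2 - f)/7 = 2/7 - f/7)
o(x, q) = 4 + x + q*x (o(x, q) = 4 + (x*q + x) = 4 + (q*x + x) = 4 + (x + q*x) = 4 + x + q*x)
Q(Z) = -9 (Q(Z) = -6 - 3 = -9)
(Q(G) + M(-8))*(143 + o(-10, -7)) = (-9 + (2/7 - ⅐*(-8)))*(143 + (4 - 10 - 7*(-10))) = (-9 + (2/7 + 8/7))*(143 + (4 - 10 + 70)) = (-9 + 10/7)*(143 + 64) = -53/7*207 = -10971/7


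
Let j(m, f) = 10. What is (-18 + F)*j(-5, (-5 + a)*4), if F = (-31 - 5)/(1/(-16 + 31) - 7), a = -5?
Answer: -1665/13 ≈ -128.08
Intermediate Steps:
F = 135/26 (F = -36/(1/15 - 7) = -36/(-104/15) = -36*(-15/104) = 135/26 ≈ 5.1923)
(-18 + F)*j(-5, (-5 + a)*4) = (-18 + 135/26)*10 = -333/26*10 = -1665/13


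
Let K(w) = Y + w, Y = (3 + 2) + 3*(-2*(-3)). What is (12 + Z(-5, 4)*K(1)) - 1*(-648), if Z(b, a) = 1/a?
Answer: 666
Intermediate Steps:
Y = 23 (Y = 5 + 3*6 = 5 + 18 = 23)
K(w) = 23 + w
(12 + Z(-5, 4)*K(1)) - 1*(-648) = (12 + (23 + 1)/4) - 1*(-648) = (12 + (¼)*24) + 648 = (12 + 6) + 648 = 18 + 648 = 666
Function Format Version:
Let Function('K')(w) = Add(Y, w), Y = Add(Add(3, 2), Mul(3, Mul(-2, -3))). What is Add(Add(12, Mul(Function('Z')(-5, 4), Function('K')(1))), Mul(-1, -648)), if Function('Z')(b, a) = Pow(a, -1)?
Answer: 666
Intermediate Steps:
Y = 23 (Y = Add(5, Mul(3, 6)) = Add(5, 18) = 23)
Function('K')(w) = Add(23, w)
Add(Add(12, Mul(Function('Z')(-5, 4), Function('K')(1))), Mul(-1, -648)) = Add(Add(12, Mul(Pow(4, -1), Add(23, 1))), Mul(-1, -648)) = Add(Add(12, Mul(Rational(1, 4), 24)), 648) = Add(Add(12, 6), 648) = Add(18, 648) = 666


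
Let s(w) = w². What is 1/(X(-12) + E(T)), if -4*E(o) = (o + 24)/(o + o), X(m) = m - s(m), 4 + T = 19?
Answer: -40/6253 ≈ -0.0063969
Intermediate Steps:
T = 15 (T = -4 + 19 = 15)
X(m) = m - m²
E(o) = -(24 + o)/(8*o) (E(o) = -(o + 24)/(4*(o + o)) = -(24 + o)/(4*(2*o)) = -(24 + o)*1/(2*o)/4 = -(24 + o)/(8*o))
1/(X(-12) + E(T)) = 1/(-12*(1 - 1*(-12)) + (⅛)*(-24 - 1*15)/15) = 1/(-12*(1 + 12) + (⅛)*(1/15)*(-24 - 15)) = 1/(-12*13 + (⅛)*(1/15)*(-39)) = 1/(-156 - 13/40) = 1/(-6253/40) = -40/6253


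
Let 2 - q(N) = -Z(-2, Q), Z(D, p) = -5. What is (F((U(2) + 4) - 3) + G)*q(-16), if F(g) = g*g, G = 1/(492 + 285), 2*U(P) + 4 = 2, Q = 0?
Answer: -1/259 ≈ -0.0038610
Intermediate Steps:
U(P) = -1 (U(P) = -2 + (½)*2 = -2 + 1 = -1)
G = 1/777 ≈ 0.0012870
F(g) = g²
q(N) = -3 (q(N) = 2 - (-1)*(-5) = 2 - 1*5 = 2 - 5 = -3)
(F((U(2) + 4) - 3) + G)*q(-16) = (((-1 + 4) - 3)² + 1/777)*(-3) = ((3 - 3)² + 1/777)*(-3) = (0² + 1/777)*(-3) = (0 + 1/777)*(-3) = (1/777)*(-3) = -1/259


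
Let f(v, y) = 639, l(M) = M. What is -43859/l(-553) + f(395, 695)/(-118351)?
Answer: 5190403142/65448103 ≈ 79.306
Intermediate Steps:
-43859/l(-553) + f(395, 695)/(-118351) = -43859/(-553) + 639/(-118351) = -43859*(-1/553) + 639*(-1/118351) = 43859/553 - 639/118351 = 5190403142/65448103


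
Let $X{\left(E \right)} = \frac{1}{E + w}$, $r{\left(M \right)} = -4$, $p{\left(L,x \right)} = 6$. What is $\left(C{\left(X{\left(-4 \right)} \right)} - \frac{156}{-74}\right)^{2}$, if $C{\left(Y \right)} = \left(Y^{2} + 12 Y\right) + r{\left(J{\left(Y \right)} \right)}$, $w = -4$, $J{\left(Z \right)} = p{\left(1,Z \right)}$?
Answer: $\frac{63920025}{5607424} \approx 11.399$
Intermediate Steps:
$J{\left(Z \right)} = 6$
$X{\left(E \right)} = \frac{1}{-4 + E}$ ($X{\left(E \right)} = \frac{1}{E - 4} = \frac{1}{-4 + E}$)
$C{\left(Y \right)} = -4 + Y^{2} + 12 Y$ ($C{\left(Y \right)} = \left(Y^{2} + 12 Y\right) - 4 = -4 + Y^{2} + 12 Y$)
$\left(C{\left(X{\left(-4 \right)} \right)} - \frac{156}{-74}\right)^{2} = \left(\left(-4 + \left(\frac{1}{-4 - 4}\right)^{2} + \frac{12}{-4 - 4}\right) - \frac{156}{-74}\right)^{2} = \left(\left(-4 + \left(\frac{1}{-8}\right)^{2} + \frac{12}{-8}\right) - - \frac{78}{37}\right)^{2} = \left(\left(-4 + \left(- \frac{1}{8}\right)^{2} + 12 \left(- \frac{1}{8}\right)\right) + \frac{78}{37}\right)^{2} = \left(\left(-4 + \frac{1}{64} - \frac{3}{2}\right) + \frac{78}{37}\right)^{2} = \left(- \frac{351}{64} + \frac{78}{37}\right)^{2} = \left(- \frac{7995}{2368}\right)^{2} = \frac{63920025}{5607424}$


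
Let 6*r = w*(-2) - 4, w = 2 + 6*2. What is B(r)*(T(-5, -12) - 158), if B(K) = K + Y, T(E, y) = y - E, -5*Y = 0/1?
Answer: 880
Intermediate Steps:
w = 14 (w = 2 + 12 = 14)
Y = 0 (Y = -0/1 = -0 = -⅕*0 = 0)
r = -16/3 (r = (14*(-2) - 4)/6 = (-28 - 4)/6 = (⅙)*(-32) = -16/3 ≈ -5.3333)
B(K) = K (B(K) = K + 0 = K)
B(r)*(T(-5, -12) - 158) = -16*((-12 - 1*(-5)) - 158)/3 = -16*((-12 + 5) - 158)/3 = -16*(-7 - 158)/3 = -16/3*(-165) = 880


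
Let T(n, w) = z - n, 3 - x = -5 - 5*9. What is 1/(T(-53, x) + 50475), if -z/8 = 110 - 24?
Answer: 1/49840 ≈ 2.0064e-5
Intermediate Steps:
x = 53 (x = 3 - (-5 - 5*9) = 3 - (-5 - 45) = 3 - 1*(-50) = 3 + 50 = 53)
z = -688 (z = -8*(110 - 24) = -8*86 = -688)
T(n, w) = -688 - n
1/(T(-53, x) + 50475) = 1/((-688 - 1*(-53)) + 50475) = 1/((-688 + 53) + 50475) = 1/(-635 + 50475) = 1/49840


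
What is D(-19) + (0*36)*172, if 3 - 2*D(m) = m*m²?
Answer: 3431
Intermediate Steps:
D(m) = 3/2 - m³/2 (D(m) = 3/2 - m*m²/2 = 3/2 - m³/2)
D(-19) + (0*36)*172 = (3/2 - ½*(-19)³) + (0*36)*172 = (3/2 - ½*(-6859)) + 0*172 = (3/2 + 6859/2) + 0 = 3431 + 0 = 3431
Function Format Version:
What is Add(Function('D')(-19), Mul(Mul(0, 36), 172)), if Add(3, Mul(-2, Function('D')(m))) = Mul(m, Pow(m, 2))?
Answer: 3431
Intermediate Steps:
Function('D')(m) = Add(Rational(3, 2), Mul(Rational(-1, 2), Pow(m, 3))) (Function('D')(m) = Add(Rational(3, 2), Mul(Rational(-1, 2), Mul(m, Pow(m, 2)))) = Add(Rational(3, 2), Mul(Rational(-1, 2), Pow(m, 3))))
Add(Function('D')(-19), Mul(Mul(0, 36), 172)) = Add(Add(Rational(3, 2), Mul(Rational(-1, 2), Pow(-19, 3))), Mul(Mul(0, 36), 172)) = Add(Add(Rational(3, 2), Mul(Rational(-1, 2), -6859)), Mul(0, 172)) = Add(Add(Rational(3, 2), Rational(6859, 2)), 0) = Add(3431, 0) = 3431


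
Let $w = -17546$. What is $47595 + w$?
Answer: $30049$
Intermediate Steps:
$47595 + w = 47595 - 17546 = 30049$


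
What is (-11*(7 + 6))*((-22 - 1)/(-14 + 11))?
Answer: -3289/3 ≈ -1096.3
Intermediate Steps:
(-11*(7 + 6))*((-22 - 1)/(-14 + 11)) = (-11*13)*(-23/(-3)) = -(-3289)*(-1)/3 = -143*23/3 = -3289/3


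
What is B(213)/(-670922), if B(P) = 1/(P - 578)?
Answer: 1/244886530 ≈ 4.0835e-9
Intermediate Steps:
B(P) = 1/(-578 + P)
B(213)/(-670922) = 1/((-578 + 213)*(-670922)) = -1/670922/(-365) = -1/365*(-1/670922) = 1/244886530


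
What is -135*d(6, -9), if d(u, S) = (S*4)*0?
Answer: 0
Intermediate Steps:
d(u, S) = 0 (d(u, S) = (4*S)*0 = 0)
-135*d(6, -9) = -135*0 = 0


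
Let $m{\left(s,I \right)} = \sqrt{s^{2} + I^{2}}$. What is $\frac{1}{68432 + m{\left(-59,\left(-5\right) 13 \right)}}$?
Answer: $\frac{34216}{2341465459} - \frac{\sqrt{7706}}{4682930918} \approx 1.4594 \cdot 10^{-5}$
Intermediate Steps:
$m{\left(s,I \right)} = \sqrt{I^{2} + s^{2}}$
$\frac{1}{68432 + m{\left(-59,\left(-5\right) 13 \right)}} = \frac{1}{68432 + \sqrt{\left(\left(-5\right) 13\right)^{2} + \left(-59\right)^{2}}} = \frac{1}{68432 + \sqrt{\left(-65\right)^{2} + 3481}} = \frac{1}{68432 + \sqrt{4225 + 3481}} = \frac{1}{68432 + \sqrt{7706}}$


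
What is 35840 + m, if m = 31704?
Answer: 67544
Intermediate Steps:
35840 + m = 35840 + 31704 = 67544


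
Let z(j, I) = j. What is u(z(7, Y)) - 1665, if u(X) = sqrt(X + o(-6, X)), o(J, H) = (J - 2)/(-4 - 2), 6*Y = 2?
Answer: -1665 + 5*sqrt(3)/3 ≈ -1662.1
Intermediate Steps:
Y = 1/3 (Y = (1/6)*2 = 1/3 ≈ 0.33333)
o(J, H) = 1/3 - J/6 (o(J, H) = (-2 + J)/(-6) = (-2 + J)*(-1/6) = 1/3 - J/6)
u(X) = sqrt(4/3 + X) (u(X) = sqrt(X + (1/3 - 1/6*(-6))) = sqrt(X + (1/3 + 1)) = sqrt(X + 4/3) = sqrt(4/3 + X))
u(z(7, Y)) - 1665 = sqrt(12 + 9*7)/3 - 1665 = sqrt(12 + 63)/3 - 1665 = sqrt(75)/3 - 1665 = (5*sqrt(3))/3 - 1665 = 5*sqrt(3)/3 - 1665 = -1665 + 5*sqrt(3)/3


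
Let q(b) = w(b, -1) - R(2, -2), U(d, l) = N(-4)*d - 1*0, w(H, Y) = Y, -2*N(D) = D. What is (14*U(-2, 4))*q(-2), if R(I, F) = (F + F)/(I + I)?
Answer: 0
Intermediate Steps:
N(D) = -D/2
R(I, F) = F/I (R(I, F) = (2*F)/((2*I)) = (2*F)*(1/(2*I)) = F/I)
U(d, l) = 2*d (U(d, l) = (-½*(-4))*d - 1*0 = 2*d + 0 = 2*d)
q(b) = 0 (q(b) = -1 - (-2)/2 = -1 - 1*(-1) = -1 + 1 = 0)
(14*U(-2, 4))*q(-2) = (14*(2*(-2)))*0 = (14*(-4))*0 = -56*0 = 0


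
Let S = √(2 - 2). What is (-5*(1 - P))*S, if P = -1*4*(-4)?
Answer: 0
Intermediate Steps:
S = 0 (S = √0 = 0)
P = 16 (P = -4*(-4) = 16)
(-5*(1 - P))*S = -5*(1 - 1*16)*0 = -5*(1 - 16)*0 = -5*(-15)*0 = 75*0 = 0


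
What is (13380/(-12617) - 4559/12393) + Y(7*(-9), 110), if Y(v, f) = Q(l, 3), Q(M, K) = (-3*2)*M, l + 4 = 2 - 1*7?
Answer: 8220234731/156362481 ≈ 52.572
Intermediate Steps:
l = -9 (l = -4 + (2 - 1*7) = -4 + (2 - 7) = -4 - 5 = -9)
Q(M, K) = -6*M
Y(v, f) = 54 (Y(v, f) = -6*(-9) = 54)
(13380/(-12617) - 4559/12393) + Y(7*(-9), 110) = (13380/(-12617) - 4559/12393) + 54 = (13380*(-1/12617) - 4559*1/12393) + 54 = (-13380/12617 - 4559/12393) + 54 = -223339243/156362481 + 54 = 8220234731/156362481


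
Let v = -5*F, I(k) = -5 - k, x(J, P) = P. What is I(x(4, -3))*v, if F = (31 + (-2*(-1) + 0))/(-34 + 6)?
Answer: -165/14 ≈ -11.786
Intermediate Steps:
F = -33/28 (F = (31 + (2 + 0))/(-28) = (31 + 2)*(-1/28) = 33*(-1/28) = -33/28 ≈ -1.1786)
v = 165/28 (v = -5*(-33/28) = 165/28 ≈ 5.8929)
I(x(4, -3))*v = (-5 - 1*(-3))*(165/28) = (-5 + 3)*(165/28) = -2*165/28 = -165/14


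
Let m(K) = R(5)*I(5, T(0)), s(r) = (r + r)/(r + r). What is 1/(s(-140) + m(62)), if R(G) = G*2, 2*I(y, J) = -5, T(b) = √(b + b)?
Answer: -1/24 ≈ -0.041667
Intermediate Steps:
s(r) = 1 (s(r) = (2*r)/((2*r)) = (2*r)*(1/(2*r)) = 1)
T(b) = √2*√b (T(b) = √(2*b) = √2*√b)
I(y, J) = -5/2 (I(y, J) = (½)*(-5) = -5/2)
R(G) = 2*G
m(K) = -25 (m(K) = (2*5)*(-5/2) = 10*(-5/2) = -25)
1/(s(-140) + m(62)) = 1/(1 - 25) = 1/(-24) = -1/24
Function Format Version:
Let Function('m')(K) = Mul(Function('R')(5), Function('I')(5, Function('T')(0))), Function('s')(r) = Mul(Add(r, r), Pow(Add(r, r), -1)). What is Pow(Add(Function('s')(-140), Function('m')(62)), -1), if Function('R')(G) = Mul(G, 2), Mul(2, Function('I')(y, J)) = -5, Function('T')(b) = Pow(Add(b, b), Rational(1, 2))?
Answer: Rational(-1, 24) ≈ -0.041667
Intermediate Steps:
Function('s')(r) = 1 (Function('s')(r) = Mul(Mul(2, r), Pow(Mul(2, r), -1)) = Mul(Mul(2, r), Mul(Rational(1, 2), Pow(r, -1))) = 1)
Function('T')(b) = Mul(Pow(2, Rational(1, 2)), Pow(b, Rational(1, 2))) (Function('T')(b) = Pow(Mul(2, b), Rational(1, 2)) = Mul(Pow(2, Rational(1, 2)), Pow(b, Rational(1, 2))))
Function('I')(y, J) = Rational(-5, 2) (Function('I')(y, J) = Mul(Rational(1, 2), -5) = Rational(-5, 2))
Function('R')(G) = Mul(2, G)
Function('m')(K) = -25 (Function('m')(K) = Mul(Mul(2, 5), Rational(-5, 2)) = Mul(10, Rational(-5, 2)) = -25)
Pow(Add(Function('s')(-140), Function('m')(62)), -1) = Pow(Add(1, -25), -1) = Pow(-24, -1) = Rational(-1, 24)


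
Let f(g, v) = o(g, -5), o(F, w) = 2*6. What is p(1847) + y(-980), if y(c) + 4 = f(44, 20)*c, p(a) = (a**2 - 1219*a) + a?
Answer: 1149999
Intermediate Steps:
o(F, w) = 12
f(g, v) = 12
p(a) = a**2 - 1218*a
y(c) = -4 + 12*c
p(1847) + y(-980) = 1847*(-1218 + 1847) + (-4 + 12*(-980)) = 1847*629 + (-4 - 11760) = 1161763 - 11764 = 1149999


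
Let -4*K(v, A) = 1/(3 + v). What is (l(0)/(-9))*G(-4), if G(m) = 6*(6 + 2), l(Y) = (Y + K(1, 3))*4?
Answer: 4/3 ≈ 1.3333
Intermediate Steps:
K(v, A) = -1/(4*(3 + v))
l(Y) = -¼ + 4*Y (l(Y) = (Y - 1/(12 + 4*1))*4 = (Y - 1/(12 + 4))*4 = (Y - 1/16)*4 = (-1/16 + Y)*4 = -¼ + 4*Y)
G(m) = 48 (G(m) = 6*8 = 48)
(l(0)/(-9))*G(-4) = ((-¼ + 4*0)/(-9))*48 = -(-¼ + 0)/9*48 = -⅑*(-¼)*48 = (1/36)*48 = 4/3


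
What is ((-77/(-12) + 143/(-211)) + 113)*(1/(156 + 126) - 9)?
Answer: -762741439/714024 ≈ -1068.2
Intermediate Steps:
((-77/(-12) + 143/(-211)) + 113)*(1/(156 + 126) - 9) = ((-77*(-1/12) + 143*(-1/211)) + 113)*(1/282 - 9) = ((77/12 - 143/211) + 113)*(1/282 - 9) = (14531/2532 + 113)*(-2537/282) = (300647/2532)*(-2537/282) = -762741439/714024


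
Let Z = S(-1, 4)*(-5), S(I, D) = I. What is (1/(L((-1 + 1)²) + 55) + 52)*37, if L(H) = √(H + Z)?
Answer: 1162503/604 - 37*√5/3020 ≈ 1924.6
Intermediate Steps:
Z = 5 (Z = -1*(-5) = 5)
L(H) = √(5 + H) (L(H) = √(H + 5) = √(5 + H))
(1/(L((-1 + 1)²) + 55) + 52)*37 = (1/(√(5 + (-1 + 1)²) + 55) + 52)*37 = (1/(√(5 + 0²) + 55) + 52)*37 = (1/(√(5 + 0) + 55) + 52)*37 = (1/(√5 + 55) + 52)*37 = (1/(55 + √5) + 52)*37 = (52 + 1/(55 + √5))*37 = 1924 + 37/(55 + √5)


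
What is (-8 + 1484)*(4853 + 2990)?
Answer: 11576268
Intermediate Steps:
(-8 + 1484)*(4853 + 2990) = 1476*7843 = 11576268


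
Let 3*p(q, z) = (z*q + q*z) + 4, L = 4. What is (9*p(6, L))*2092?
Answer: 326352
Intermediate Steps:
p(q, z) = 4/3 + 2*q*z/3 (p(q, z) = ((z*q + q*z) + 4)/3 = ((q*z + q*z) + 4)/3 = (2*q*z + 4)/3 = (4 + 2*q*z)/3 = 4/3 + 2*q*z/3)
(9*p(6, L))*2092 = (9*(4/3 + (⅔)*6*4))*2092 = (9*(4/3 + 16))*2092 = (9*(52/3))*2092 = 156*2092 = 326352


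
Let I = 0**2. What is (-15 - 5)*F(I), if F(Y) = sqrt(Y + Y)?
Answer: 0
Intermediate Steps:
I = 0
F(Y) = sqrt(2)*sqrt(Y) (F(Y) = sqrt(2*Y) = sqrt(2)*sqrt(Y))
(-15 - 5)*F(I) = (-15 - 5)*(sqrt(2)*sqrt(0)) = -20*sqrt(2)*0 = -20*0 = 0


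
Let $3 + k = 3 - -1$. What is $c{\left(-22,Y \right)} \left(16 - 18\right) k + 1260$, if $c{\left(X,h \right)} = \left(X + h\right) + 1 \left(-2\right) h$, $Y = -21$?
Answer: $1262$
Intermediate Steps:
$k = 1$ ($k = -3 + \left(3 - -1\right) = -3 + \left(3 + 1\right) = -3 + 4 = 1$)
$c{\left(X,h \right)} = X - h$ ($c{\left(X,h \right)} = \left(X + h\right) - 2 h = X - h$)
$c{\left(-22,Y \right)} \left(16 - 18\right) k + 1260 = \left(-22 - -21\right) \left(16 - 18\right) 1 + 1260 = \left(-22 + 21\right) \left(\left(-2\right) 1\right) + 1260 = \left(-1\right) \left(-2\right) + 1260 = 2 + 1260 = 1262$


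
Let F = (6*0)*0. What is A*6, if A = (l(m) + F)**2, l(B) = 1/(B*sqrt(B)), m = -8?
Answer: -3/256 ≈ -0.011719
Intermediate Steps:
l(B) = B**(-3/2) (l(B) = 1/(B**(3/2)) = B**(-3/2))
F = 0 (F = 0*0 = 0)
A = -1/512 (A = ((-8)**(-3/2) + 0)**2 = (I*sqrt(2)/32 + 0)**2 = (I*sqrt(2)/32)**2 = -1/512 ≈ -0.0019531)
A*6 = -1/512*6 = -3/256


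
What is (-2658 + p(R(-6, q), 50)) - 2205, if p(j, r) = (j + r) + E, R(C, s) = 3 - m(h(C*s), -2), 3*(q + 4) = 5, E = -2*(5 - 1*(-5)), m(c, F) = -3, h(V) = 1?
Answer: -4827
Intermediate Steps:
E = -20 (E = -2*(5 + 5) = -2*10 = -20)
q = -7/3 (q = -4 + (⅓)*5 = -4 + 5/3 = -7/3 ≈ -2.3333)
R(C, s) = 6 (R(C, s) = 3 - 1*(-3) = 3 + 3 = 6)
p(j, r) = -20 + j + r (p(j, r) = (j + r) - 20 = -20 + j + r)
(-2658 + p(R(-6, q), 50)) - 2205 = (-2658 + (-20 + 6 + 50)) - 2205 = (-2658 + 36) - 2205 = -2622 - 2205 = -4827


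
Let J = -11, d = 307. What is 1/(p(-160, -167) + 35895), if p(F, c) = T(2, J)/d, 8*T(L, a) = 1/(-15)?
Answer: 36840/1322371799 ≈ 2.7859e-5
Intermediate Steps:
T(L, a) = -1/120 (T(L, a) = (⅛)/(-15) = (⅛)*(-1/15) = -1/120)
p(F, c) = -1/36840 (p(F, c) = -1/120/307 = -1/120*1/307 = -1/36840)
1/(p(-160, -167) + 35895) = 1/(-1/36840 + 35895) = 1/(1322371799/36840) = 36840/1322371799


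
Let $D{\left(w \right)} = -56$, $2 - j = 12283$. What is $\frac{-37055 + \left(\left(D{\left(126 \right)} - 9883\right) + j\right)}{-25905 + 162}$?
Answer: $\frac{59275}{25743} \approx 2.3026$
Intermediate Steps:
$j = -12281$ ($j = 2 - 12283 = -12281$)
$\frac{-37055 + \left(\left(D{\left(126 \right)} - 9883\right) + j\right)}{-25905 + 162} = \frac{-37055 - 22220}{-25905 + 162} = \frac{-37055 - 22220}{-25743} = \left(-37055 - 22220\right) \left(- \frac{1}{25743}\right) = \left(-59275\right) \left(- \frac{1}{25743}\right) = \frac{59275}{25743}$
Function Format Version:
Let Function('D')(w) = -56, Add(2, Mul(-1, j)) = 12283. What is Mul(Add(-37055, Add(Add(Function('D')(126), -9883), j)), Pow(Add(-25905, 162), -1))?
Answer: Rational(59275, 25743) ≈ 2.3026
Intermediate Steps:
j = -12281 (j = Add(2, Mul(-1, 12283)) = Add(2, -12283) = -12281)
Mul(Add(-37055, Add(Add(Function('D')(126), -9883), j)), Pow(Add(-25905, 162), -1)) = Mul(Add(-37055, Add(Add(-56, -9883), -12281)), Pow(Add(-25905, 162), -1)) = Mul(Add(-37055, Add(-9939, -12281)), Pow(-25743, -1)) = Mul(Add(-37055, -22220), Rational(-1, 25743)) = Mul(-59275, Rational(-1, 25743)) = Rational(59275, 25743)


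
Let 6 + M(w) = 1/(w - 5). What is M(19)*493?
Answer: -40919/14 ≈ -2922.8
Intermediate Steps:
M(w) = -6 + 1/(-5 + w) (M(w) = -6 + 1/(w - 5) = -6 + 1/(-5 + w))
M(19)*493 = ((31 - 6*19)/(-5 + 19))*493 = ((31 - 114)/14)*493 = ((1/14)*(-83))*493 = -83/14*493 = -40919/14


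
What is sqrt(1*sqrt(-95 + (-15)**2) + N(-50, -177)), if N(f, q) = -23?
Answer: sqrt(-23 + sqrt(130)) ≈ 3.4056*I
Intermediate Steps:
sqrt(1*sqrt(-95 + (-15)**2) + N(-50, -177)) = sqrt(1*sqrt(-95 + (-15)**2) - 23) = sqrt(1*sqrt(-95 + 225) - 23) = sqrt(1*sqrt(130) - 23) = sqrt(sqrt(130) - 23) = sqrt(-23 + sqrt(130))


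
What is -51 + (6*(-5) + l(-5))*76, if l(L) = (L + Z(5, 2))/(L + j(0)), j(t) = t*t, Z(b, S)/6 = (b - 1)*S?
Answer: -14923/5 ≈ -2984.6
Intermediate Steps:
Z(b, S) = 6*S*(-1 + b) (Z(b, S) = 6*((b - 1)*S) = 6*((-1 + b)*S) = 6*(S*(-1 + b)) = 6*S*(-1 + b))
j(t) = t²
l(L) = (48 + L)/L (l(L) = (L + 6*2*(-1 + 5))/(L + 0²) = (L + 6*2*4)/(L + 0) = (L + 48)/L = (48 + L)/L)
-51 + (6*(-5) + l(-5))*76 = -51 + (6*(-5) + (48 - 5)/(-5))*76 = -51 + (-30 - ⅕*43)*76 = -51 + (-30 - 43/5)*76 = -51 - 193/5*76 = -51 - 14668/5 = -14923/5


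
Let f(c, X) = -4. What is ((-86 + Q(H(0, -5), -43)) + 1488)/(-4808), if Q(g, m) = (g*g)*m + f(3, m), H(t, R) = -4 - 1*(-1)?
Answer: -1011/4808 ≈ -0.21027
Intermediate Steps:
H(t, R) = -3 (H(t, R) = -4 + 1 = -3)
Q(g, m) = -4 + m*g² (Q(g, m) = (g*g)*m - 4 = g²*m - 4 = m*g² - 4 = -4 + m*g²)
((-86 + Q(H(0, -5), -43)) + 1488)/(-4808) = ((-86 + (-4 - 43*(-3)²)) + 1488)/(-4808) = ((-86 + (-4 - 43*9)) + 1488)*(-1/4808) = ((-86 + (-4 - 387)) + 1488)*(-1/4808) = ((-86 - 391) + 1488)*(-1/4808) = (-477 + 1488)*(-1/4808) = 1011*(-1/4808) = -1011/4808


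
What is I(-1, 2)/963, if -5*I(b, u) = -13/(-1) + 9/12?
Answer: -11/3852 ≈ -0.0028557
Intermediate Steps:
I(b, u) = -11/4 (I(b, u) = -(-13/(-1) + 9/12)/5 = -(-13*(-1) + 9*(1/12))/5 = -(13 + ¾)/5 = -⅕*55/4 = -11/4)
I(-1, 2)/963 = -11/4/963 = -11/4*1/963 = -11/3852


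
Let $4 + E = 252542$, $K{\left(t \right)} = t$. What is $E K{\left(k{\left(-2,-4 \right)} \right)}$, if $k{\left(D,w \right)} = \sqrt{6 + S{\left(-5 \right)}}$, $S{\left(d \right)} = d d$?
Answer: $252538 \sqrt{31} \approx 1.4061 \cdot 10^{6}$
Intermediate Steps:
$S{\left(d \right)} = d^{2}$
$k{\left(D,w \right)} = \sqrt{31}$ ($k{\left(D,w \right)} = \sqrt{6 + \left(-5\right)^{2}} = \sqrt{6 + 25} = \sqrt{31}$)
$E = 252538$ ($E = -4 + 252542 = 252538$)
$E K{\left(k{\left(-2,-4 \right)} \right)} = 252538 \sqrt{31}$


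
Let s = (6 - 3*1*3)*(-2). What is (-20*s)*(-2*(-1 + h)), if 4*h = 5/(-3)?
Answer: -340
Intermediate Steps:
h = -5/12 (h = (5/(-3))/4 = (5*(-⅓))/4 = (¼)*(-5/3) = -5/12 ≈ -0.41667)
s = 6 (s = (6 - 3*3)*(-2) = (6 - 9)*(-2) = -3*(-2) = 6)
(-20*s)*(-2*(-1 + h)) = (-20*6)*(-2*(-1 - 5/12)) = -(-240)*(-17)/12 = -120*17/6 = -340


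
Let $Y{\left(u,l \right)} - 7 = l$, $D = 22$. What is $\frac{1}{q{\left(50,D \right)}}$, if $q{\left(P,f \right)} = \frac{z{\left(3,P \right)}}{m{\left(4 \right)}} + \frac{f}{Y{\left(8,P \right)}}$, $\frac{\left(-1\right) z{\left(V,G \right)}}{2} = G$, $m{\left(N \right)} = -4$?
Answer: $\frac{57}{1447} \approx 0.039392$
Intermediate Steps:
$Y{\left(u,l \right)} = 7 + l$
$z{\left(V,G \right)} = - 2 G$
$q{\left(P,f \right)} = \frac{P}{2} + \frac{f}{7 + P}$ ($q{\left(P,f \right)} = \frac{\left(-2\right) P}{-4} + \frac{f}{7 + P} = - 2 P \left(- \frac{1}{4}\right) + \frac{f}{7 + P} = \frac{P}{2} + \frac{f}{7 + P}$)
$\frac{1}{q{\left(50,D \right)}} = \frac{1}{\frac{1}{7 + 50} \left(22 + \frac{1}{2} \cdot 50 \left(7 + 50\right)\right)} = \frac{1}{\frac{1}{57} \left(22 + \frac{1}{2} \cdot 50 \cdot 57\right)} = \frac{1}{\frac{1}{57} \left(22 + 1425\right)} = \frac{1}{\frac{1}{57} \cdot 1447} = \frac{1}{\frac{1447}{57}} = \frac{57}{1447}$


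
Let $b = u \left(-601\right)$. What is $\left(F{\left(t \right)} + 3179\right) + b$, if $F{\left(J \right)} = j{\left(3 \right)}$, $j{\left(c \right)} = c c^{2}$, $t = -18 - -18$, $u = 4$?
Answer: $802$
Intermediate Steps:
$t = 0$ ($t = -18 + 18 = 0$)
$j{\left(c \right)} = c^{3}$
$F{\left(J \right)} = 27$ ($F{\left(J \right)} = 3^{3} = 27$)
$b = -2404$ ($b = 4 \left(-601\right) = -2404$)
$\left(F{\left(t \right)} + 3179\right) + b = \left(27 + 3179\right) - 2404 = 3206 - 2404 = 802$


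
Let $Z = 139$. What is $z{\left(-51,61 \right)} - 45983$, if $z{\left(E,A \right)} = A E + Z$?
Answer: $-48955$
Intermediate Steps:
$z{\left(E,A \right)} = 139 + A E$ ($z{\left(E,A \right)} = A E + 139 = 139 + A E$)
$z{\left(-51,61 \right)} - 45983 = \left(139 + 61 \left(-51\right)\right) - 45983 = \left(139 - 3111\right) - 45983 = -2972 - 45983 = -48955$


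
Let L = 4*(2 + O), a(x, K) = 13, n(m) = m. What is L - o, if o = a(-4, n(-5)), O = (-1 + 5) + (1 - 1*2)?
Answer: 7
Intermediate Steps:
O = 3 (O = 4 + (1 - 2) = 4 - 1 = 3)
o = 13
L = 20 (L = 4*(2 + 3) = 4*5 = 20)
L - o = 20 - 1*13 = 20 - 13 = 7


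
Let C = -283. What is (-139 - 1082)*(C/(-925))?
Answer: -9339/25 ≈ -373.56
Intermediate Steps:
(-139 - 1082)*(C/(-925)) = (-139 - 1082)*(-283/(-925)) = -(-345543)*(-1)/925 = -1221*283/925 = -9339/25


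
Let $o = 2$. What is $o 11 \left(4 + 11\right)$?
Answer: $330$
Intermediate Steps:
$o 11 \left(4 + 11\right) = 2 \cdot 11 \left(4 + 11\right) = 2 \cdot 11 \cdot 15 = 2 \cdot 165 = 330$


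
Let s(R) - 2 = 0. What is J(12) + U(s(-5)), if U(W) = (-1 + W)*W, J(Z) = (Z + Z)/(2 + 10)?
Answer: 4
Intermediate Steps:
s(R) = 2 (s(R) = 2 + 0 = 2)
J(Z) = Z/6 (J(Z) = (2*Z)/12 = (2*Z)*(1/12) = Z/6)
U(W) = W*(-1 + W)
J(12) + U(s(-5)) = (⅙)*12 + 2*(-1 + 2) = 2 + 2*1 = 2 + 2 = 4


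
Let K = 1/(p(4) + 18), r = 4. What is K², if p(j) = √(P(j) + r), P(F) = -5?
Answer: (18 - I)²/105625 ≈ 0.003058 - 0.00034083*I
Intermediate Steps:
p(j) = I (p(j) = √(-5 + 4) = √(-1) = I)
K = (18 - I)/325 (K = 1/(I + 18) = 1/(18 + I) = (18 - I)/325 ≈ 0.055385 - 0.0030769*I)
K² = (18/325 - I/325)²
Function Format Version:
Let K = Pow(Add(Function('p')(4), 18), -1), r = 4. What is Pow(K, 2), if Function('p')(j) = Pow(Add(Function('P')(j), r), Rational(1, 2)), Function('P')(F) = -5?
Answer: Mul(Rational(1, 105625), Pow(Add(18, Mul(-1, I)), 2)) ≈ Add(0.0030580, Mul(-0.00034083, I))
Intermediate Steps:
Function('p')(j) = I (Function('p')(j) = Pow(Add(-5, 4), Rational(1, 2)) = Pow(-1, Rational(1, 2)) = I)
K = Mul(Rational(1, 325), Add(18, Mul(-1, I))) (K = Pow(Add(I, 18), -1) = Pow(Add(18, I), -1) = Mul(Rational(1, 325), Add(18, Mul(-1, I))) ≈ Add(0.055385, Mul(-0.0030769, I)))
Pow(K, 2) = Pow(Add(Rational(18, 325), Mul(Rational(-1, 325), I)), 2)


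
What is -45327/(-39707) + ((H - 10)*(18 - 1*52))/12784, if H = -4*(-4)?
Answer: 8402355/7464916 ≈ 1.1256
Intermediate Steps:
H = 16
-45327/(-39707) + ((H - 10)*(18 - 1*52))/12784 = -45327/(-39707) + ((16 - 10)*(18 - 1*52))/12784 = -45327*(-1/39707) + (6*(18 - 52))*(1/12784) = 45327/39707 + (6*(-34))*(1/12784) = 45327/39707 - 204*1/12784 = 45327/39707 - 3/188 = 8402355/7464916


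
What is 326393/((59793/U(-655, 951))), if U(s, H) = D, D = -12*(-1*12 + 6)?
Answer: 7833432/19931 ≈ 393.03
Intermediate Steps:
D = 72 (D = -12*(-12 + 6) = -12*(-6) = 72)
U(s, H) = 72
326393/((59793/U(-655, 951))) = 326393/((59793/72)) = 326393/((59793*(1/72))) = 326393/(19931/24) = 326393*(24/19931) = 7833432/19931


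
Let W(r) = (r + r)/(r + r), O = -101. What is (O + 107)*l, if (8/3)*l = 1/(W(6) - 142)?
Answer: -3/188 ≈ -0.015957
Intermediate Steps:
W(r) = 1 (W(r) = (2*r)/((2*r)) = (2*r)*(1/(2*r)) = 1)
l = -1/376 (l = 3/(8*(1 - 142)) = (3/8)/(-141) = (3/8)*(-1/141) = -1/376 ≈ -0.0026596)
(O + 107)*l = (-101 + 107)*(-1/376) = 6*(-1/376) = -3/188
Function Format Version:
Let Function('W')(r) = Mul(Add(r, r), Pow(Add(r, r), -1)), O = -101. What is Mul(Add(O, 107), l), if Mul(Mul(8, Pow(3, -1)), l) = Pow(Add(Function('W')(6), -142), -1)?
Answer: Rational(-3, 188) ≈ -0.015957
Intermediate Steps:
Function('W')(r) = 1 (Function('W')(r) = Mul(Mul(2, r), Pow(Mul(2, r), -1)) = Mul(Mul(2, r), Mul(Rational(1, 2), Pow(r, -1))) = 1)
l = Rational(-1, 376) (l = Mul(Rational(3, 8), Pow(Add(1, -142), -1)) = Mul(Rational(3, 8), Pow(-141, -1)) = Mul(Rational(3, 8), Rational(-1, 141)) = Rational(-1, 376) ≈ -0.0026596)
Mul(Add(O, 107), l) = Mul(Add(-101, 107), Rational(-1, 376)) = Mul(6, Rational(-1, 376)) = Rational(-3, 188)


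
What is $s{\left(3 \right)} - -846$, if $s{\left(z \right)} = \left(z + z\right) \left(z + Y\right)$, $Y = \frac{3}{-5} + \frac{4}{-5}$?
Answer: $\frac{4278}{5} \approx 855.6$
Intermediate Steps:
$Y = - \frac{7}{5}$ ($Y = 3 \left(- \frac{1}{5}\right) + 4 \left(- \frac{1}{5}\right) = - \frac{3}{5} - \frac{4}{5} = - \frac{7}{5} \approx -1.4$)
$s{\left(z \right)} = 2 z \left(- \frac{7}{5} + z\right)$ ($s{\left(z \right)} = \left(z + z\right) \left(z - \frac{7}{5}\right) = 2 z \left(- \frac{7}{5} + z\right)$)
$s{\left(3 \right)} - -846 = \frac{2}{5} \cdot 3 \left(-7 + 5 \cdot 3\right) - -846 = \frac{2}{5} \cdot 3 \left(-7 + 15\right) + 846 = \frac{2}{5} \cdot 3 \cdot 8 + 846 = \frac{48}{5} + 846 = \frac{4278}{5}$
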